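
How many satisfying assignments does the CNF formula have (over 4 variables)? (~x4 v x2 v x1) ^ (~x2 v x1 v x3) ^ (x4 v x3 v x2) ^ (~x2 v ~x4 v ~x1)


Enumerate all 16 truth assignments over 4 variables.
Test each against every clause.
Satisfying assignments found: 8.

8


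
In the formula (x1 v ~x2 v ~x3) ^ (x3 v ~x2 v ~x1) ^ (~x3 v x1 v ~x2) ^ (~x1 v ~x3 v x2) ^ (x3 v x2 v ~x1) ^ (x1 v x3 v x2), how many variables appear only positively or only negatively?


A pure literal appears in only one polarity across all clauses.
No pure literals found.
Count = 0.

0


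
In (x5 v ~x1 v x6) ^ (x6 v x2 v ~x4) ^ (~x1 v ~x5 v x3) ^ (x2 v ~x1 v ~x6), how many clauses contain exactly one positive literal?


A definite clause has exactly one positive literal.
Clause 1: 2 positive -> not definite
Clause 2: 2 positive -> not definite
Clause 3: 1 positive -> definite
Clause 4: 1 positive -> definite
Definite clause count = 2.

2


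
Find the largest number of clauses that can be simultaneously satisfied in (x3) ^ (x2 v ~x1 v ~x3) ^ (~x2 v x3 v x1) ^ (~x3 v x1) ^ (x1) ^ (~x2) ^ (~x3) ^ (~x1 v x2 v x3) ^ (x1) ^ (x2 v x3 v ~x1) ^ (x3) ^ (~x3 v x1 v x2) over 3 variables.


Enumerate all 8 truth assignments.
For each, count how many of the 12 clauses are satisfied.
The formula is not fully satisfiable, so the maximum is below 12.
Maximum simultaneously satisfiable clauses = 10.

10


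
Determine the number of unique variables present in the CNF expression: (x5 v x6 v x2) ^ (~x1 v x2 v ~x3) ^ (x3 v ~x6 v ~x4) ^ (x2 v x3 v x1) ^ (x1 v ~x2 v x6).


Identify each distinct variable in the formula.
Variables found: x1, x2, x3, x4, x5, x6.
Total distinct variables = 6.

6


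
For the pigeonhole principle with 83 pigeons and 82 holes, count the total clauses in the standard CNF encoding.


The PHP encoding has two parts:
1) At-least-one-hole clauses: 83 (one per pigeon, each with 82 literals).
2) At-most-one-pigeon-per-hole clauses: 82 holes * C(83,2) = 82 * 3403 = 279046.
Total clauses = 83 + 279046 = 279129.

279129


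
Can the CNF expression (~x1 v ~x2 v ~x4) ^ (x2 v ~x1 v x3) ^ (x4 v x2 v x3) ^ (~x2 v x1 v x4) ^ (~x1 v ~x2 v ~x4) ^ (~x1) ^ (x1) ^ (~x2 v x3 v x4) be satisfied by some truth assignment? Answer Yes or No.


Check all 16 possible truth assignments.
Number of satisfying assignments found: 0.
The formula is unsatisfiable.

No


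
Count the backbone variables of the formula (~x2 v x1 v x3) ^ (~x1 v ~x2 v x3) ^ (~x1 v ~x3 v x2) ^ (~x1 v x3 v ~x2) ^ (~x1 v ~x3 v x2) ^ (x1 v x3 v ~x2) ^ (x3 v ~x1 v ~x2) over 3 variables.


Find all satisfying assignments: 5 model(s).
Check which variables have the same value in every model.
No variable is fixed across all models.
Backbone size = 0.

0


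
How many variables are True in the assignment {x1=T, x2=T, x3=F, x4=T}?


The weight is the number of variables assigned True.
True variables: x1, x2, x4.
Weight = 3.

3


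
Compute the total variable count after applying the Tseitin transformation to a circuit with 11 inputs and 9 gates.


The Tseitin transformation introduces one auxiliary variable per gate.
Total variables = inputs + gates = 11 + 9 = 20.

20


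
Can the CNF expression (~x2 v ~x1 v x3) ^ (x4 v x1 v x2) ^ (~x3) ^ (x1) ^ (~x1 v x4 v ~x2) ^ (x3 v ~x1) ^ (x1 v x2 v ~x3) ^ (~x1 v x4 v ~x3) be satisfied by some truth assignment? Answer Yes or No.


Check all 16 possible truth assignments.
Number of satisfying assignments found: 0.
The formula is unsatisfiable.

No


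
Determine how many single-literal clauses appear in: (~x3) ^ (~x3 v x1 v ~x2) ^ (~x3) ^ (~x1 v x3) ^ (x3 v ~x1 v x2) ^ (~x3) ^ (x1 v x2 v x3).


A unit clause contains exactly one literal.
Unit clauses found: (~x3), (~x3), (~x3).
Count = 3.

3


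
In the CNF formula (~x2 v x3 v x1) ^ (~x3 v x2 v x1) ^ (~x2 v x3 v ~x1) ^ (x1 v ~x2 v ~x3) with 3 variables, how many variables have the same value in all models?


Find all satisfying assignments: 4 model(s).
Check which variables have the same value in every model.
No variable is fixed across all models.
Backbone size = 0.

0


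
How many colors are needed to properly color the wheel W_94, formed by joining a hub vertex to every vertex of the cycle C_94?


W_94 consists of the cycle C_94 together with a hub vertex adjacent to every cycle vertex.
The cycle C_94 needs 2 colors (even cycle -> 2).
The hub is adjacent to every cycle vertex, so it must receive a new color distinct from all of them.
Chromatic number = 2 + 1 = 3.

3


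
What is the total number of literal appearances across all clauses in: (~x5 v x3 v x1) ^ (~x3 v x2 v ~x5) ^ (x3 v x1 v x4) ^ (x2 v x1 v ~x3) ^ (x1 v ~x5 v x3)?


Clause lengths: 3, 3, 3, 3, 3.
Sum = 3 + 3 + 3 + 3 + 3 = 15.

15


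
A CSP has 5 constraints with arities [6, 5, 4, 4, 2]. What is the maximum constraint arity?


The arities are: 6, 5, 4, 4, 2.
Scan for the maximum value.
Maximum arity = 6.

6


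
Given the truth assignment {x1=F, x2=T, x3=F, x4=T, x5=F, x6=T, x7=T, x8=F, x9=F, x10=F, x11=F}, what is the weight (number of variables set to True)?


The weight is the number of variables assigned True.
True variables: x2, x4, x6, x7.
Weight = 4.

4


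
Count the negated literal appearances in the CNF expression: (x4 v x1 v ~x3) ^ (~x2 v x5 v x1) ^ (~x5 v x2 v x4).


Scan each clause for negated literals.
Clause 1: 1 negative; Clause 2: 1 negative; Clause 3: 1 negative.
Total negative literal occurrences = 3.

3


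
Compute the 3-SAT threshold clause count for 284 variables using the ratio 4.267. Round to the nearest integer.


The 3-SAT phase transition occurs at approximately 4.267 clauses per variable.
m = 4.267 * 284 = 1211.828.
Rounded to nearest integer: 1212.

1212


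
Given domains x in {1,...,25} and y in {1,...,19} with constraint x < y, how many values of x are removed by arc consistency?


For the constraint x < y, x needs a supporting value in y's domain.
x can be at most 18 (one less than y's maximum).
Valid x values from domain: 18 out of 25.
Pruned = 25 - 18 = 7.

7


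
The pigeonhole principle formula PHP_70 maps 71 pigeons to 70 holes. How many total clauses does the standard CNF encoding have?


The PHP encoding has two parts:
1) At-least-one-hole clauses: 71 (one per pigeon, each with 70 literals).
2) At-most-one-pigeon-per-hole clauses: 70 holes * C(71,2) = 70 * 2485 = 173950.
Total clauses = 71 + 173950 = 174021.

174021


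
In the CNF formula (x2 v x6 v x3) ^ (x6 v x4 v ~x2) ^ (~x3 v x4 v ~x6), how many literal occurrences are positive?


Scan each clause for unnegated literals.
Clause 1: 3 positive; Clause 2: 2 positive; Clause 3: 1 positive.
Total positive literal occurrences = 6.

6


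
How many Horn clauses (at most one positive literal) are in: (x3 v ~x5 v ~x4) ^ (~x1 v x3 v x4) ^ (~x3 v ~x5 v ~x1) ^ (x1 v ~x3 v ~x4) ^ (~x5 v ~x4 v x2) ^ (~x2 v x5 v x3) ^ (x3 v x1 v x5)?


A Horn clause has at most one positive literal.
Clause 1: 1 positive lit(s) -> Horn
Clause 2: 2 positive lit(s) -> not Horn
Clause 3: 0 positive lit(s) -> Horn
Clause 4: 1 positive lit(s) -> Horn
Clause 5: 1 positive lit(s) -> Horn
Clause 6: 2 positive lit(s) -> not Horn
Clause 7: 3 positive lit(s) -> not Horn
Total Horn clauses = 4.

4


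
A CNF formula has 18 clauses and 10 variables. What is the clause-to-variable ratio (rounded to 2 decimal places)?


Clause-to-variable ratio = clauses / variables.
18 / 10 = 1.8.

1.8


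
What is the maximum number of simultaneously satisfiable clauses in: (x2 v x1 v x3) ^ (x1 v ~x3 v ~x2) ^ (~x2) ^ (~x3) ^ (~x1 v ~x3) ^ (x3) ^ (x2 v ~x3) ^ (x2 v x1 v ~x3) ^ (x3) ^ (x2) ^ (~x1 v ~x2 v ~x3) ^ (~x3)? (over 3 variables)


Enumerate all 8 truth assignments.
For each, count how many of the 12 clauses are satisfied.
The formula is not fully satisfiable, so the maximum is below 12.
Maximum simultaneously satisfiable clauses = 9.

9


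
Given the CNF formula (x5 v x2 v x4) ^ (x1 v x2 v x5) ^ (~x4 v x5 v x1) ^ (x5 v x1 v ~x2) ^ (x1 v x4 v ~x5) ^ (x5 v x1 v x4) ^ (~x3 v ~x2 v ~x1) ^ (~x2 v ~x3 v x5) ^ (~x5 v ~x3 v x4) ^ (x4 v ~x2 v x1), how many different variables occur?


Identify each distinct variable in the formula.
Variables found: x1, x2, x3, x4, x5.
Total distinct variables = 5.

5


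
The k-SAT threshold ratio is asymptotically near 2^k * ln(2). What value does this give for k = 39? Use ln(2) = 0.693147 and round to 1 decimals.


Using the asymptotic formula: threshold ~ 2^k * ln(2).
2^39 = 549755813888.
549755813888 * 0.693147 = 381061593129.0.

381061593129.0


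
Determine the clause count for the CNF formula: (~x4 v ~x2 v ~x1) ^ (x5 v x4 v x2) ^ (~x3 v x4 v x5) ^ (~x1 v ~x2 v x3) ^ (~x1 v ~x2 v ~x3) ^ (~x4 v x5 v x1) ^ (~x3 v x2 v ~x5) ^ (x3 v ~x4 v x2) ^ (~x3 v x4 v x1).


Each group enclosed in parentheses joined by ^ is one clause.
Counting the conjuncts: 9 clauses.

9


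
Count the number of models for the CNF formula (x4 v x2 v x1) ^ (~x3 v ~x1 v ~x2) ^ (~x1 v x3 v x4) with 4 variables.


Enumerate all 16 truth assignments over 4 variables.
Test each against every clause.
Satisfying assignments found: 10.

10


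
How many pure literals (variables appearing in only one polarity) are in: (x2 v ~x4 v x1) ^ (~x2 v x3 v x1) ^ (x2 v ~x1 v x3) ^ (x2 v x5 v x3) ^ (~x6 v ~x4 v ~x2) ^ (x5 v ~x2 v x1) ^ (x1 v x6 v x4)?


A pure literal appears in only one polarity across all clauses.
Pure literals: x3 (positive only), x5 (positive only).
Count = 2.

2


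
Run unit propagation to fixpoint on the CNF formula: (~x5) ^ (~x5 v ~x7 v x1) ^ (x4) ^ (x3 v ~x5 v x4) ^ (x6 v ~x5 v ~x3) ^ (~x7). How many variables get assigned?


Unit propagation repeatedly assigns the literal in any unit clause, then simplifies.
Assignments in order: x5 = F, x4 = T, x7 = F.
No further unit clauses remain.
Total variables assigned = 3.

3


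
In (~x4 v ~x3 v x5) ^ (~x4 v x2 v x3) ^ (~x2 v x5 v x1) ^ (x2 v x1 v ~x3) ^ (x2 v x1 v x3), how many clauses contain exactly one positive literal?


A definite clause has exactly one positive literal.
Clause 1: 1 positive -> definite
Clause 2: 2 positive -> not definite
Clause 3: 2 positive -> not definite
Clause 4: 2 positive -> not definite
Clause 5: 3 positive -> not definite
Definite clause count = 1.

1


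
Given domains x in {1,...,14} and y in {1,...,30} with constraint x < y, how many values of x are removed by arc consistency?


For the constraint x < y, x needs a supporting value in y's domain.
x can be at most 29 (one less than y's maximum).
Valid x values from domain: 14 out of 14.
Pruned = 14 - 14 = 0.

0


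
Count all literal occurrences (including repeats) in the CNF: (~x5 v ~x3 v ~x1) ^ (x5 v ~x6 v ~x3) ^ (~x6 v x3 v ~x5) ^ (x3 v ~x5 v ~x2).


Clause lengths: 3, 3, 3, 3.
Sum = 3 + 3 + 3 + 3 = 12.

12


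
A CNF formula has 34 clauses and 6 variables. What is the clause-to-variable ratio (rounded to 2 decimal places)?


Clause-to-variable ratio = clauses / variables.
34 / 6 = 5.67.

5.67


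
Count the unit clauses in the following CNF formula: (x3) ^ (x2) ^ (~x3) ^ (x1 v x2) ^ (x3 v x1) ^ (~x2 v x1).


A unit clause contains exactly one literal.
Unit clauses found: (x3), (x2), (~x3).
Count = 3.

3


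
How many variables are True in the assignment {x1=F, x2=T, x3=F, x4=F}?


The weight is the number of variables assigned True.
True variables: x2.
Weight = 1.

1


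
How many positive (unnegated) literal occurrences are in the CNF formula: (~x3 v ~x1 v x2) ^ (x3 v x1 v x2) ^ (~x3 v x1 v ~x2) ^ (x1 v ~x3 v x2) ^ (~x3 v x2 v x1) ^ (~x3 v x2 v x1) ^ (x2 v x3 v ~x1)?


Scan each clause for unnegated literals.
Clause 1: 1 positive; Clause 2: 3 positive; Clause 3: 1 positive; Clause 4: 2 positive; Clause 5: 2 positive; Clause 6: 2 positive; Clause 7: 2 positive.
Total positive literal occurrences = 13.

13


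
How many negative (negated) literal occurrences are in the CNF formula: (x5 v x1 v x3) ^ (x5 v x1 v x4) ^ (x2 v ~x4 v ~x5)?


Scan each clause for negated literals.
Clause 1: 0 negative; Clause 2: 0 negative; Clause 3: 2 negative.
Total negative literal occurrences = 2.

2


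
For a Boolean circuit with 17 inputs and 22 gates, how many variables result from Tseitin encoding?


The Tseitin transformation introduces one auxiliary variable per gate.
Total variables = inputs + gates = 17 + 22 = 39.

39


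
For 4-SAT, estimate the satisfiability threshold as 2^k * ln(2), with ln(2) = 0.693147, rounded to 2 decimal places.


Using the asymptotic formula: threshold ~ 2^k * ln(2).
2^4 = 16.
16 * 0.693147 = 11.09.

11.09


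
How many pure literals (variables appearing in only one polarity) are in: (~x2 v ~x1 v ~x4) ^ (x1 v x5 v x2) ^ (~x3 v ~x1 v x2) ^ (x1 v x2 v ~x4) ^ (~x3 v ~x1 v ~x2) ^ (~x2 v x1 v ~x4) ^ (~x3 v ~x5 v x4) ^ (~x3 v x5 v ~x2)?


A pure literal appears in only one polarity across all clauses.
Pure literals: x3 (negative only).
Count = 1.

1


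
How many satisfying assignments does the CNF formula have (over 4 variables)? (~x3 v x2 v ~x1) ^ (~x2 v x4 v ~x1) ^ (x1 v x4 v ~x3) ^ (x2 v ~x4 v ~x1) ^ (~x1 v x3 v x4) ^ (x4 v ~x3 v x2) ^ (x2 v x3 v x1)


Enumerate all 16 truth assignments over 4 variables.
Test each against every clause.
Satisfying assignments found: 6.

6


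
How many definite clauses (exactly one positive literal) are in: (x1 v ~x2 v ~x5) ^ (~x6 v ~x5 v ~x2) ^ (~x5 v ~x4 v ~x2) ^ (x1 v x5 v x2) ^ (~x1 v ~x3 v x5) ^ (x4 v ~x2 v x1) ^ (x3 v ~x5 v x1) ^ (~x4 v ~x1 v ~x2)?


A definite clause has exactly one positive literal.
Clause 1: 1 positive -> definite
Clause 2: 0 positive -> not definite
Clause 3: 0 positive -> not definite
Clause 4: 3 positive -> not definite
Clause 5: 1 positive -> definite
Clause 6: 2 positive -> not definite
Clause 7: 2 positive -> not definite
Clause 8: 0 positive -> not definite
Definite clause count = 2.

2


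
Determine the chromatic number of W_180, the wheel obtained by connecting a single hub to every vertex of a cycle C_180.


W_180 consists of the cycle C_180 together with a hub vertex adjacent to every cycle vertex.
The cycle C_180 needs 2 colors (even cycle -> 2).
The hub is adjacent to every cycle vertex, so it must receive a new color distinct from all of them.
Chromatic number = 2 + 1 = 3.

3


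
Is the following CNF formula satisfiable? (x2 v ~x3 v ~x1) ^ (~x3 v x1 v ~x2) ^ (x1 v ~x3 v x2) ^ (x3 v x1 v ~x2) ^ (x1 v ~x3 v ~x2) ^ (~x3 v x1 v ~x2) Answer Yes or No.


Check all 8 possible truth assignments.
Number of satisfying assignments found: 4.
The formula is satisfiable.

Yes


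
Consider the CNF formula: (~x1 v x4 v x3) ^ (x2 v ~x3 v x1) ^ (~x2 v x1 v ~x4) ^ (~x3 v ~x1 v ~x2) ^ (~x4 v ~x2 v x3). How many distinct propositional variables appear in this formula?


Identify each distinct variable in the formula.
Variables found: x1, x2, x3, x4.
Total distinct variables = 4.

4


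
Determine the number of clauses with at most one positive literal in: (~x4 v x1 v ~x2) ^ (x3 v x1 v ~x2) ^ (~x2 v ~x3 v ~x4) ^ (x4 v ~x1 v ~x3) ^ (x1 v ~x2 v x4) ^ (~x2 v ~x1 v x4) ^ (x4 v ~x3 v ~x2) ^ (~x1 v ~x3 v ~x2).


A Horn clause has at most one positive literal.
Clause 1: 1 positive lit(s) -> Horn
Clause 2: 2 positive lit(s) -> not Horn
Clause 3: 0 positive lit(s) -> Horn
Clause 4: 1 positive lit(s) -> Horn
Clause 5: 2 positive lit(s) -> not Horn
Clause 6: 1 positive lit(s) -> Horn
Clause 7: 1 positive lit(s) -> Horn
Clause 8: 0 positive lit(s) -> Horn
Total Horn clauses = 6.

6


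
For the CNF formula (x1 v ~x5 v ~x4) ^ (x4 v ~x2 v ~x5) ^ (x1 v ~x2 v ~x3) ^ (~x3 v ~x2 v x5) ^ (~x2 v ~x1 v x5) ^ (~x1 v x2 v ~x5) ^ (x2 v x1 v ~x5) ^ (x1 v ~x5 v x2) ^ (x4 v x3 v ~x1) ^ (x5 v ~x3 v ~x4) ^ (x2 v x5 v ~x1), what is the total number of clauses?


Each group enclosed in parentheses joined by ^ is one clause.
Counting the conjuncts: 11 clauses.

11


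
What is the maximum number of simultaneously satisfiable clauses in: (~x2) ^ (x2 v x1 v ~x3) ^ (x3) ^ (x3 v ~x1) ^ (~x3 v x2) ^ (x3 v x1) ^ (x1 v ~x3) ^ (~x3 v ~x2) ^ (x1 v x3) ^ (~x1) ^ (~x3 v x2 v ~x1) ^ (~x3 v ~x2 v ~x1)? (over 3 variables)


Enumerate all 8 truth assignments.
For each, count how many of the 12 clauses are satisfied.
The formula is not fully satisfiable, so the maximum is below 12.
Maximum simultaneously satisfiable clauses = 9.

9


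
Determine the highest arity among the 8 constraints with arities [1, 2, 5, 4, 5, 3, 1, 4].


The arities are: 1, 2, 5, 4, 5, 3, 1, 4.
Scan for the maximum value.
Maximum arity = 5.

5


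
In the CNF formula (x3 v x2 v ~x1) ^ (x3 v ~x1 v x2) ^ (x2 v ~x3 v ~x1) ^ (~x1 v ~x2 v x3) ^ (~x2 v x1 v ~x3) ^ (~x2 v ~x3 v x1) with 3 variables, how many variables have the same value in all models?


Find all satisfying assignments: 4 model(s).
Check which variables have the same value in every model.
No variable is fixed across all models.
Backbone size = 0.

0


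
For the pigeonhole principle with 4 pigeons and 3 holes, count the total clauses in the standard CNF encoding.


The PHP encoding has two parts:
1) At-least-one-hole clauses: 4 (one per pigeon, each with 3 literals).
2) At-most-one-pigeon-per-hole clauses: 3 holes * C(4,2) = 3 * 6 = 18.
Total clauses = 4 + 18 = 22.

22


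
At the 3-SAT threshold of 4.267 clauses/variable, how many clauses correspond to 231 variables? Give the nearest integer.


The 3-SAT phase transition occurs at approximately 4.267 clauses per variable.
m = 4.267 * 231 = 985.677.
Rounded to nearest integer: 986.

986


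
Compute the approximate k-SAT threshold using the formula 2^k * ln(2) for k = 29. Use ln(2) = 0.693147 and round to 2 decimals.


Using the asymptotic formula: threshold ~ 2^k * ln(2).
2^29 = 536870912.
536870912 * 0.693147 = 372130462.04.

372130462.04


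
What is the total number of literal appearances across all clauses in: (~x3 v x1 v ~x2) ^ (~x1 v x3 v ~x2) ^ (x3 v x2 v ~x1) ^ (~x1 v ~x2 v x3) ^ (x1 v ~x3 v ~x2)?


Clause lengths: 3, 3, 3, 3, 3.
Sum = 3 + 3 + 3 + 3 + 3 = 15.

15


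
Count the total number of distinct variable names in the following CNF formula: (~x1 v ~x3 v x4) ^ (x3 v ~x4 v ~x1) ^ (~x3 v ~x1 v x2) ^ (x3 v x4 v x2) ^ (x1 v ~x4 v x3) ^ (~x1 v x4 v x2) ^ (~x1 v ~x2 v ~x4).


Identify each distinct variable in the formula.
Variables found: x1, x2, x3, x4.
Total distinct variables = 4.

4


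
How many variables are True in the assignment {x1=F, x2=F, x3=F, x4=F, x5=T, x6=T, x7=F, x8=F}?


The weight is the number of variables assigned True.
True variables: x5, x6.
Weight = 2.

2


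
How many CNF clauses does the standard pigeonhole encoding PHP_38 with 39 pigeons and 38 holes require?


The PHP encoding has two parts:
1) At-least-one-hole clauses: 39 (one per pigeon, each with 38 literals).
2) At-most-one-pigeon-per-hole clauses: 38 holes * C(39,2) = 38 * 741 = 28158.
Total clauses = 39 + 28158 = 28197.

28197


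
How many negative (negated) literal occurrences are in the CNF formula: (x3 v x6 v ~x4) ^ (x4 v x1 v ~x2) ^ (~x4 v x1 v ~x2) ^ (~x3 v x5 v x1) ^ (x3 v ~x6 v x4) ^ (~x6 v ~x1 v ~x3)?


Scan each clause for negated literals.
Clause 1: 1 negative; Clause 2: 1 negative; Clause 3: 2 negative; Clause 4: 1 negative; Clause 5: 1 negative; Clause 6: 3 negative.
Total negative literal occurrences = 9.

9


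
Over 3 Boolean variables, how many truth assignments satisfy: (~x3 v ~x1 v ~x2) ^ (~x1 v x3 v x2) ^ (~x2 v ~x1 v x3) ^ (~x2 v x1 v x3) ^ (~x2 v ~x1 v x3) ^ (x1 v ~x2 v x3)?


Enumerate all 8 truth assignments over 3 variables.
Test each against every clause.
Satisfying assignments found: 4.

4


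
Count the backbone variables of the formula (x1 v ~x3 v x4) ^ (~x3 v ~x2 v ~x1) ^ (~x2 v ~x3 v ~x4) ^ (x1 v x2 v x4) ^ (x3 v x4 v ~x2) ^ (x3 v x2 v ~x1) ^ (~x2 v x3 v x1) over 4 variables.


Find all satisfying assignments: 5 model(s).
Check which variables have the same value in every model.
No variable is fixed across all models.
Backbone size = 0.

0


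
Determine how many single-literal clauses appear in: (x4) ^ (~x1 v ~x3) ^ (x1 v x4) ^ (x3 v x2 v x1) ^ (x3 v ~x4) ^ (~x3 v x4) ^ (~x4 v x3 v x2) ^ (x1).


A unit clause contains exactly one literal.
Unit clauses found: (x4), (x1).
Count = 2.

2


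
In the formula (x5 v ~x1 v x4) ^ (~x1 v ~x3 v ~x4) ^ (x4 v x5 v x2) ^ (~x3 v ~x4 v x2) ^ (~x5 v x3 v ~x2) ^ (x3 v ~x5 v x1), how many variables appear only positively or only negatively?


A pure literal appears in only one polarity across all clauses.
No pure literals found.
Count = 0.

0


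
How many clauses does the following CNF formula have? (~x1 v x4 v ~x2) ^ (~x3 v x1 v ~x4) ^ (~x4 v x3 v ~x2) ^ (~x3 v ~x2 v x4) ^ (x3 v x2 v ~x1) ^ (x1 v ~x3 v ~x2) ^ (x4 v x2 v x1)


Each group enclosed in parentheses joined by ^ is one clause.
Counting the conjuncts: 7 clauses.

7


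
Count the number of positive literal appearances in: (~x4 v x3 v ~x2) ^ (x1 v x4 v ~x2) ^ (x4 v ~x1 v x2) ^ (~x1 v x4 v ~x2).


Scan each clause for unnegated literals.
Clause 1: 1 positive; Clause 2: 2 positive; Clause 3: 2 positive; Clause 4: 1 positive.
Total positive literal occurrences = 6.

6


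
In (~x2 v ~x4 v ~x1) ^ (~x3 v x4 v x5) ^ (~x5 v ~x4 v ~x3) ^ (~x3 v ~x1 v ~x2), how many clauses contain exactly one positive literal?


A definite clause has exactly one positive literal.
Clause 1: 0 positive -> not definite
Clause 2: 2 positive -> not definite
Clause 3: 0 positive -> not definite
Clause 4: 0 positive -> not definite
Definite clause count = 0.

0


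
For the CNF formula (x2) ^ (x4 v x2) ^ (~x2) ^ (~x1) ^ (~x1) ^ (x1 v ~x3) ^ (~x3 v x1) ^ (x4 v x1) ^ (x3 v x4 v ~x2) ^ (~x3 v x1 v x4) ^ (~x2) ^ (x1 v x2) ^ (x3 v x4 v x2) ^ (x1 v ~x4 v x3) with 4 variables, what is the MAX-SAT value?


Enumerate all 16 truth assignments.
For each, count how many of the 14 clauses are satisfied.
The formula is not fully satisfiable, so the maximum is below 14.
Maximum simultaneously satisfiable clauses = 11.

11


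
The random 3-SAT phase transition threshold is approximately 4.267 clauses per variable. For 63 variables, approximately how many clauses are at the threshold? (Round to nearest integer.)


The 3-SAT phase transition occurs at approximately 4.267 clauses per variable.
m = 4.267 * 63 = 268.821.
Rounded to nearest integer: 269.

269


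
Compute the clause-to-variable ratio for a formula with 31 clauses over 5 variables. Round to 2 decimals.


Clause-to-variable ratio = clauses / variables.
31 / 5 = 6.2.

6.2


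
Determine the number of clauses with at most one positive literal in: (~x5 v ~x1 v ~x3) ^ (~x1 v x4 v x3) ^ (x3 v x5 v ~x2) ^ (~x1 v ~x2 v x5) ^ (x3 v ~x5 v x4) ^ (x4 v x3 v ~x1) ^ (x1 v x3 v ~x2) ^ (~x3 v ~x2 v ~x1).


A Horn clause has at most one positive literal.
Clause 1: 0 positive lit(s) -> Horn
Clause 2: 2 positive lit(s) -> not Horn
Clause 3: 2 positive lit(s) -> not Horn
Clause 4: 1 positive lit(s) -> Horn
Clause 5: 2 positive lit(s) -> not Horn
Clause 6: 2 positive lit(s) -> not Horn
Clause 7: 2 positive lit(s) -> not Horn
Clause 8: 0 positive lit(s) -> Horn
Total Horn clauses = 3.

3


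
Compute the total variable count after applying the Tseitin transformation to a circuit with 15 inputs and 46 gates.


The Tseitin transformation introduces one auxiliary variable per gate.
Total variables = inputs + gates = 15 + 46 = 61.

61


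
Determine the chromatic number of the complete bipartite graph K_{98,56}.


K_{98,56} is bipartite by definition: the two parts are independent sets, with every edge crossing between them.
Color all vertices in one part with color 1 and all vertices in the other part with color 2.
Since the graph has at least one edge, one color does not suffice.
Chromatic number = 2.

2


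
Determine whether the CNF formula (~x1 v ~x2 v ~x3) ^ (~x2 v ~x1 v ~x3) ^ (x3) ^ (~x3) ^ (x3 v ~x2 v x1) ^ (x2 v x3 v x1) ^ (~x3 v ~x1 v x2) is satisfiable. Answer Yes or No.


Check all 8 possible truth assignments.
Number of satisfying assignments found: 0.
The formula is unsatisfiable.

No


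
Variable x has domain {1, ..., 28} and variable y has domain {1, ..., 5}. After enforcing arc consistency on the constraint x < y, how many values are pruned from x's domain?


For the constraint x < y, x needs a supporting value in y's domain.
x can be at most 4 (one less than y's maximum).
Valid x values from domain: 4 out of 28.
Pruned = 28 - 4 = 24.

24


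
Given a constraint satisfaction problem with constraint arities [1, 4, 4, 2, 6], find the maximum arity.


The arities are: 1, 4, 4, 2, 6.
Scan for the maximum value.
Maximum arity = 6.

6


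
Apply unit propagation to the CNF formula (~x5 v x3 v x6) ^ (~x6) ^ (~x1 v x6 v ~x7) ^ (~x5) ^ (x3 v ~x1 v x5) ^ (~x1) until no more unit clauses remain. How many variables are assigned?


Unit propagation repeatedly assigns the literal in any unit clause, then simplifies.
Assignments in order: x6 = F, x5 = F, x1 = F.
No further unit clauses remain.
Total variables assigned = 3.

3


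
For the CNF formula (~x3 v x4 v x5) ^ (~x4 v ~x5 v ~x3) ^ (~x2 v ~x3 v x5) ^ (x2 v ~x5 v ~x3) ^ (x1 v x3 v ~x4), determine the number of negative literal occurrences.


Scan each clause for negated literals.
Clause 1: 1 negative; Clause 2: 3 negative; Clause 3: 2 negative; Clause 4: 2 negative; Clause 5: 1 negative.
Total negative literal occurrences = 9.

9


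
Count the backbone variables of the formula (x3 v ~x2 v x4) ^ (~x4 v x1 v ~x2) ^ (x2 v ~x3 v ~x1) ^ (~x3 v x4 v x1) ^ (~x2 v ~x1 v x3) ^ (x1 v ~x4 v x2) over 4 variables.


Find all satisfying assignments: 5 model(s).
Check which variables have the same value in every model.
No variable is fixed across all models.
Backbone size = 0.

0


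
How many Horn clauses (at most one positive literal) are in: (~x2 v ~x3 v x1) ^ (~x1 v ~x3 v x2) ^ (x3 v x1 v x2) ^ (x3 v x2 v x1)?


A Horn clause has at most one positive literal.
Clause 1: 1 positive lit(s) -> Horn
Clause 2: 1 positive lit(s) -> Horn
Clause 3: 3 positive lit(s) -> not Horn
Clause 4: 3 positive lit(s) -> not Horn
Total Horn clauses = 2.

2


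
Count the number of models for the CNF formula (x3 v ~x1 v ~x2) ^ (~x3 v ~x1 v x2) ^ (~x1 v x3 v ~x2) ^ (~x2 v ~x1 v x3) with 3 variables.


Enumerate all 8 truth assignments over 3 variables.
Test each against every clause.
Satisfying assignments found: 6.

6


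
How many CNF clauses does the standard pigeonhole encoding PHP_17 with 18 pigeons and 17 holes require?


The PHP encoding has two parts:
1) At-least-one-hole clauses: 18 (one per pigeon, each with 17 literals).
2) At-most-one-pigeon-per-hole clauses: 17 holes * C(18,2) = 17 * 153 = 2601.
Total clauses = 18 + 2601 = 2619.

2619


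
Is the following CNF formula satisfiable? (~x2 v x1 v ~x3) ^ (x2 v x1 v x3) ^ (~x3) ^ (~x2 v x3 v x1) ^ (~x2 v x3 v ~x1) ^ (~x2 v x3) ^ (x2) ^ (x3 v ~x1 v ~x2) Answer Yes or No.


Check all 8 possible truth assignments.
Number of satisfying assignments found: 0.
The formula is unsatisfiable.

No


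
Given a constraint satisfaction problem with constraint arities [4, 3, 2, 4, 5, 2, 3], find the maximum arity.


The arities are: 4, 3, 2, 4, 5, 2, 3.
Scan for the maximum value.
Maximum arity = 5.

5


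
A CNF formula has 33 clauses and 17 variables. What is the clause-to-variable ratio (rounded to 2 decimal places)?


Clause-to-variable ratio = clauses / variables.
33 / 17 = 1.94.

1.94


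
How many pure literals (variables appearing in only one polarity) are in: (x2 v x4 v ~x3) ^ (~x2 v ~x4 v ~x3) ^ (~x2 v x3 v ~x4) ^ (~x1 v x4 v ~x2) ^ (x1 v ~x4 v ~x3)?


A pure literal appears in only one polarity across all clauses.
No pure literals found.
Count = 0.

0


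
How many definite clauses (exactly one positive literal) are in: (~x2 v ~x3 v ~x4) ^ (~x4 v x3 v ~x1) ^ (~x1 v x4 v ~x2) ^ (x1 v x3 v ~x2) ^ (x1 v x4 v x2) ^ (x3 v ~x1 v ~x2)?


A definite clause has exactly one positive literal.
Clause 1: 0 positive -> not definite
Clause 2: 1 positive -> definite
Clause 3: 1 positive -> definite
Clause 4: 2 positive -> not definite
Clause 5: 3 positive -> not definite
Clause 6: 1 positive -> definite
Definite clause count = 3.

3


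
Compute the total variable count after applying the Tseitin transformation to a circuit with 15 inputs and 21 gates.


The Tseitin transformation introduces one auxiliary variable per gate.
Total variables = inputs + gates = 15 + 21 = 36.

36


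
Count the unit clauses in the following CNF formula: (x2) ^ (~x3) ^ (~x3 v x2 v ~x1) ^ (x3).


A unit clause contains exactly one literal.
Unit clauses found: (x2), (~x3), (x3).
Count = 3.

3


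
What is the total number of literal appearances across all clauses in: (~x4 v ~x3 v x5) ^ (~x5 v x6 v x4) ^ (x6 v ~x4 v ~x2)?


Clause lengths: 3, 3, 3.
Sum = 3 + 3 + 3 = 9.

9


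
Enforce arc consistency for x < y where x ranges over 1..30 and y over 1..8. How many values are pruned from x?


For the constraint x < y, x needs a supporting value in y's domain.
x can be at most 7 (one less than y's maximum).
Valid x values from domain: 7 out of 30.
Pruned = 30 - 7 = 23.

23


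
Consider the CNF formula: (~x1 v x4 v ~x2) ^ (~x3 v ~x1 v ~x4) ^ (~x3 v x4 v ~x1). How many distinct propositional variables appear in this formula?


Identify each distinct variable in the formula.
Variables found: x1, x2, x3, x4.
Total distinct variables = 4.

4


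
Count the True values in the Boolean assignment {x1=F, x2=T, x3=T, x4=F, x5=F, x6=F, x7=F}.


The weight is the number of variables assigned True.
True variables: x2, x3.
Weight = 2.

2


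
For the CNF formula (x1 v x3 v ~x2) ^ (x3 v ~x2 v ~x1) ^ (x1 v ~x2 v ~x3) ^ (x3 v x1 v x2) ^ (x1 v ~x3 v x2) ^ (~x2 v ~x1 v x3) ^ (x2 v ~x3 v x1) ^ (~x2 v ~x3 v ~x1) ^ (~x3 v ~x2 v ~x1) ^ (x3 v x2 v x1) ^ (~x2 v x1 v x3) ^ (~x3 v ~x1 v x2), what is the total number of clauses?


Each group enclosed in parentheses joined by ^ is one clause.
Counting the conjuncts: 12 clauses.

12


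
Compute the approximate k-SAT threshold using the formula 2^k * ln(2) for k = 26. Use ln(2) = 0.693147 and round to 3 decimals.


Using the asymptotic formula: threshold ~ 2^k * ln(2).
2^26 = 67108864.
67108864 * 0.693147 = 46516307.755.

46516307.755


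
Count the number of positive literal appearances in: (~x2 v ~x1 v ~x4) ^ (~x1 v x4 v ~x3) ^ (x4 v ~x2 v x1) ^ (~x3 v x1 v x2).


Scan each clause for unnegated literals.
Clause 1: 0 positive; Clause 2: 1 positive; Clause 3: 2 positive; Clause 4: 2 positive.
Total positive literal occurrences = 5.

5


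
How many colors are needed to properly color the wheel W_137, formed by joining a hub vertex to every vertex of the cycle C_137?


W_137 consists of the cycle C_137 together with a hub vertex adjacent to every cycle vertex.
The cycle C_137 needs 3 colors (odd cycle -> 3).
The hub is adjacent to every cycle vertex, so it must receive a new color distinct from all of them.
Chromatic number = 3 + 1 = 4.

4


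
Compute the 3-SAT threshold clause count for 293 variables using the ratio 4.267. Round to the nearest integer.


The 3-SAT phase transition occurs at approximately 4.267 clauses per variable.
m = 4.267 * 293 = 1250.231.
Rounded to nearest integer: 1250.

1250


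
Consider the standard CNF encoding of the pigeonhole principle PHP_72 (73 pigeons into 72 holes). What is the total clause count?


The PHP encoding has two parts:
1) At-least-one-hole clauses: 73 (one per pigeon, each with 72 literals).
2) At-most-one-pigeon-per-hole clauses: 72 holes * C(73,2) = 72 * 2628 = 189216.
Total clauses = 73 + 189216 = 189289.

189289


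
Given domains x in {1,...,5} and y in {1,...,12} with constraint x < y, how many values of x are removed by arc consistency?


For the constraint x < y, x needs a supporting value in y's domain.
x can be at most 11 (one less than y's maximum).
Valid x values from domain: 5 out of 5.
Pruned = 5 - 5 = 0.

0


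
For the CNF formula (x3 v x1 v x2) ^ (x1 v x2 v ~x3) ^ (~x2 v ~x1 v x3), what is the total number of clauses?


Each group enclosed in parentheses joined by ^ is one clause.
Counting the conjuncts: 3 clauses.

3


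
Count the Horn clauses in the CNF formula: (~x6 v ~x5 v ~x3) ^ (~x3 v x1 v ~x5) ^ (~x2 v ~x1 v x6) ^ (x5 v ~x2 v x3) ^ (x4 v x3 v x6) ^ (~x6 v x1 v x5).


A Horn clause has at most one positive literal.
Clause 1: 0 positive lit(s) -> Horn
Clause 2: 1 positive lit(s) -> Horn
Clause 3: 1 positive lit(s) -> Horn
Clause 4: 2 positive lit(s) -> not Horn
Clause 5: 3 positive lit(s) -> not Horn
Clause 6: 2 positive lit(s) -> not Horn
Total Horn clauses = 3.

3


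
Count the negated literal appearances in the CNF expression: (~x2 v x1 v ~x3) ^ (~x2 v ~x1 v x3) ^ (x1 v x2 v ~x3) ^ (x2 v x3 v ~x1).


Scan each clause for negated literals.
Clause 1: 2 negative; Clause 2: 2 negative; Clause 3: 1 negative; Clause 4: 1 negative.
Total negative literal occurrences = 6.

6


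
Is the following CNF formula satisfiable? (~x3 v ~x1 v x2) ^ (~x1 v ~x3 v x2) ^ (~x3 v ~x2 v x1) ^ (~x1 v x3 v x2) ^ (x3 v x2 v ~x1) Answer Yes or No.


Check all 8 possible truth assignments.
Number of satisfying assignments found: 5.
The formula is satisfiable.

Yes


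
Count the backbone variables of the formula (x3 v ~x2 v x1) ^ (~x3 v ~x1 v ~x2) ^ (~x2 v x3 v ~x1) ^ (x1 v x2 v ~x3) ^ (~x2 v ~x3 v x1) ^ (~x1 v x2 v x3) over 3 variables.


Find all satisfying assignments: 2 model(s).
Check which variables have the same value in every model.
Fixed variables: x2=F.
Backbone size = 1.

1


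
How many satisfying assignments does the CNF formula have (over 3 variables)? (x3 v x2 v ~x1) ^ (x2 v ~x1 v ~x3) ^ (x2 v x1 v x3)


Enumerate all 8 truth assignments over 3 variables.
Test each against every clause.
Satisfying assignments found: 5.

5


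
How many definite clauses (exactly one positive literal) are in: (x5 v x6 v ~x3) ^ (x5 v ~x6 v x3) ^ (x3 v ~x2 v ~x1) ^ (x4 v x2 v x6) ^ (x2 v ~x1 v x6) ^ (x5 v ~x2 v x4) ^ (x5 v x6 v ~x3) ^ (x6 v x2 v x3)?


A definite clause has exactly one positive literal.
Clause 1: 2 positive -> not definite
Clause 2: 2 positive -> not definite
Clause 3: 1 positive -> definite
Clause 4: 3 positive -> not definite
Clause 5: 2 positive -> not definite
Clause 6: 2 positive -> not definite
Clause 7: 2 positive -> not definite
Clause 8: 3 positive -> not definite
Definite clause count = 1.

1


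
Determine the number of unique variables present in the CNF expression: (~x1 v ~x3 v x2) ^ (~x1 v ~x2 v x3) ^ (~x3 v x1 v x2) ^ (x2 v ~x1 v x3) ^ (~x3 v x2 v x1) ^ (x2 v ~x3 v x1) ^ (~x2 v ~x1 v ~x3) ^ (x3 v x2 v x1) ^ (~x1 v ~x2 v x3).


Identify each distinct variable in the formula.
Variables found: x1, x2, x3.
Total distinct variables = 3.

3


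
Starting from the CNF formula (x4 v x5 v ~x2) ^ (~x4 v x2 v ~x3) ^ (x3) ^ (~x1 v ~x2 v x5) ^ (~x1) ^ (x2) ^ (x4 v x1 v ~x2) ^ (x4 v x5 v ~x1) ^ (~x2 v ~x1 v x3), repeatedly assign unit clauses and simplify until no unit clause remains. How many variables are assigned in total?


Unit propagation repeatedly assigns the literal in any unit clause, then simplifies.
Assignments in order: x3 = T, x1 = F, x2 = T, x4 = T.
No further unit clauses remain.
Total variables assigned = 4.

4


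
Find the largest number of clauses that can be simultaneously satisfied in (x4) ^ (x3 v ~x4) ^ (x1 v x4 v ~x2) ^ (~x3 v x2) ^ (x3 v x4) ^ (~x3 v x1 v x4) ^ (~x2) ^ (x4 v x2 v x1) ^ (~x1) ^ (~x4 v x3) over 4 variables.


Enumerate all 16 truth assignments.
For each, count how many of the 10 clauses are satisfied.
The formula is not fully satisfiable, so the maximum is below 10.
Maximum simultaneously satisfiable clauses = 9.

9


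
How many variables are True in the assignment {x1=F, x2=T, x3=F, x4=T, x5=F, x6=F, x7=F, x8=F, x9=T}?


The weight is the number of variables assigned True.
True variables: x2, x4, x9.
Weight = 3.

3


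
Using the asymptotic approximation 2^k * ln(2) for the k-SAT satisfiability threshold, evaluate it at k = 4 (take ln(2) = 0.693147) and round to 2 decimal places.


Using the asymptotic formula: threshold ~ 2^k * ln(2).
2^4 = 16.
16 * 0.693147 = 11.09.

11.09


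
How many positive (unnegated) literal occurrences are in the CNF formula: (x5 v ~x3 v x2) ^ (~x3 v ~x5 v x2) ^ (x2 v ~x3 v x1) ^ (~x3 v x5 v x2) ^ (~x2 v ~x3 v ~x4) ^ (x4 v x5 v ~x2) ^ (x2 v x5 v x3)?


Scan each clause for unnegated literals.
Clause 1: 2 positive; Clause 2: 1 positive; Clause 3: 2 positive; Clause 4: 2 positive; Clause 5: 0 positive; Clause 6: 2 positive; Clause 7: 3 positive.
Total positive literal occurrences = 12.

12


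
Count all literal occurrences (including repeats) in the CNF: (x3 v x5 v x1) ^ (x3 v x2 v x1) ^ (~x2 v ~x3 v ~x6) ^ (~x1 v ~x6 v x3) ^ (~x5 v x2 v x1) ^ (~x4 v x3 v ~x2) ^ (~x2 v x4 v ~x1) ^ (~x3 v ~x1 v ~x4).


Clause lengths: 3, 3, 3, 3, 3, 3, 3, 3.
Sum = 3 + 3 + 3 + 3 + 3 + 3 + 3 + 3 = 24.

24


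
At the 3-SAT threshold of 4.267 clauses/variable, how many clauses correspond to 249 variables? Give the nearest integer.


The 3-SAT phase transition occurs at approximately 4.267 clauses per variable.
m = 4.267 * 249 = 1062.483.
Rounded to nearest integer: 1062.

1062


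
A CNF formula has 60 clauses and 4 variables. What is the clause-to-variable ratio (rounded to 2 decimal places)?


Clause-to-variable ratio = clauses / variables.
60 / 4 = 15.0.

15.0


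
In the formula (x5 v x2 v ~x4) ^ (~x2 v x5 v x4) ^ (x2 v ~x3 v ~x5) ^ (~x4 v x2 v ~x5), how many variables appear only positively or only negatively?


A pure literal appears in only one polarity across all clauses.
Pure literals: x3 (negative only).
Count = 1.

1


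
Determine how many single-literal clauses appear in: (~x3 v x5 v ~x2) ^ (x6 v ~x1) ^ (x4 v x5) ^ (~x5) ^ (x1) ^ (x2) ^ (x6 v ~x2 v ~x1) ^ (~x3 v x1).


A unit clause contains exactly one literal.
Unit clauses found: (~x5), (x1), (x2).
Count = 3.

3


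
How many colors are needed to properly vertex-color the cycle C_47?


An odd cycle cannot be 2-colored: alternating two colors around the cycle returns to the start with a conflict.
Since 47 is odd, three colors are required (and three suffice).
Chromatic number = 3.

3


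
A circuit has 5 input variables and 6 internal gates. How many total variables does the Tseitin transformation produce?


The Tseitin transformation introduces one auxiliary variable per gate.
Total variables = inputs + gates = 5 + 6 = 11.

11


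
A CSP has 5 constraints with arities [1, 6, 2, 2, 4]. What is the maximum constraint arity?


The arities are: 1, 6, 2, 2, 4.
Scan for the maximum value.
Maximum arity = 6.

6


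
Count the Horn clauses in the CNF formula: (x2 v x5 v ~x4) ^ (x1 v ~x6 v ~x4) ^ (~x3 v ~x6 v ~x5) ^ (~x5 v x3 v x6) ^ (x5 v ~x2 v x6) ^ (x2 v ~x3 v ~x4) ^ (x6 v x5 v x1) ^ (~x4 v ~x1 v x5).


A Horn clause has at most one positive literal.
Clause 1: 2 positive lit(s) -> not Horn
Clause 2: 1 positive lit(s) -> Horn
Clause 3: 0 positive lit(s) -> Horn
Clause 4: 2 positive lit(s) -> not Horn
Clause 5: 2 positive lit(s) -> not Horn
Clause 6: 1 positive lit(s) -> Horn
Clause 7: 3 positive lit(s) -> not Horn
Clause 8: 1 positive lit(s) -> Horn
Total Horn clauses = 4.

4


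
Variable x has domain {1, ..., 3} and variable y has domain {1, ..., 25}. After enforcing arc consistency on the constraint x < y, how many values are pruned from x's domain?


For the constraint x < y, x needs a supporting value in y's domain.
x can be at most 24 (one less than y's maximum).
Valid x values from domain: 3 out of 3.
Pruned = 3 - 3 = 0.

0


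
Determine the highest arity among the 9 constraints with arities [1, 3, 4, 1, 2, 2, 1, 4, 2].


The arities are: 1, 3, 4, 1, 2, 2, 1, 4, 2.
Scan for the maximum value.
Maximum arity = 4.

4


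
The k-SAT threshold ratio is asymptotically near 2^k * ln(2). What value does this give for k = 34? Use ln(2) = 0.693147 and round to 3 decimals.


Using the asymptotic formula: threshold ~ 2^k * ln(2).
2^34 = 17179869184.
17179869184 * 0.693147 = 11908174785.282.

11908174785.282
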